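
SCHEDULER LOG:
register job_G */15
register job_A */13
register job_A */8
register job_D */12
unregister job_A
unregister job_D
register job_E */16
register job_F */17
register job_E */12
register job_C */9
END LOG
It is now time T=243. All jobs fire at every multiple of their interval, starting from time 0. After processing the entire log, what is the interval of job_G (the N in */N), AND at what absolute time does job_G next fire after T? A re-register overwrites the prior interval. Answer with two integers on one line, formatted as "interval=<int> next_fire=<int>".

Op 1: register job_G */15 -> active={job_G:*/15}
Op 2: register job_A */13 -> active={job_A:*/13, job_G:*/15}
Op 3: register job_A */8 -> active={job_A:*/8, job_G:*/15}
Op 4: register job_D */12 -> active={job_A:*/8, job_D:*/12, job_G:*/15}
Op 5: unregister job_A -> active={job_D:*/12, job_G:*/15}
Op 6: unregister job_D -> active={job_G:*/15}
Op 7: register job_E */16 -> active={job_E:*/16, job_G:*/15}
Op 8: register job_F */17 -> active={job_E:*/16, job_F:*/17, job_G:*/15}
Op 9: register job_E */12 -> active={job_E:*/12, job_F:*/17, job_G:*/15}
Op 10: register job_C */9 -> active={job_C:*/9, job_E:*/12, job_F:*/17, job_G:*/15}
Final interval of job_G = 15
Next fire of job_G after T=243: (243//15+1)*15 = 255

Answer: interval=15 next_fire=255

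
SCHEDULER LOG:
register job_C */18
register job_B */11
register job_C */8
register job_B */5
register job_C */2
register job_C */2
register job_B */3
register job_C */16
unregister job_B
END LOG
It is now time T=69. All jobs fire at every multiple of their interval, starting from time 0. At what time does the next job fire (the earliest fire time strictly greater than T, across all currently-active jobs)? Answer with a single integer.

Answer: 80

Derivation:
Op 1: register job_C */18 -> active={job_C:*/18}
Op 2: register job_B */11 -> active={job_B:*/11, job_C:*/18}
Op 3: register job_C */8 -> active={job_B:*/11, job_C:*/8}
Op 4: register job_B */5 -> active={job_B:*/5, job_C:*/8}
Op 5: register job_C */2 -> active={job_B:*/5, job_C:*/2}
Op 6: register job_C */2 -> active={job_B:*/5, job_C:*/2}
Op 7: register job_B */3 -> active={job_B:*/3, job_C:*/2}
Op 8: register job_C */16 -> active={job_B:*/3, job_C:*/16}
Op 9: unregister job_B -> active={job_C:*/16}
  job_C: interval 16, next fire after T=69 is 80
Earliest fire time = 80 (job job_C)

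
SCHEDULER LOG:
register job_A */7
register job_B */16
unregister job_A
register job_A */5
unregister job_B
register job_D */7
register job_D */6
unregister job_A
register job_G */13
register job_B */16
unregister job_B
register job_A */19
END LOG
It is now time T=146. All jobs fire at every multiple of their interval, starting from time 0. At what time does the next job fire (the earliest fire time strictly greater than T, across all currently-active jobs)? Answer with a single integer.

Op 1: register job_A */7 -> active={job_A:*/7}
Op 2: register job_B */16 -> active={job_A:*/7, job_B:*/16}
Op 3: unregister job_A -> active={job_B:*/16}
Op 4: register job_A */5 -> active={job_A:*/5, job_B:*/16}
Op 5: unregister job_B -> active={job_A:*/5}
Op 6: register job_D */7 -> active={job_A:*/5, job_D:*/7}
Op 7: register job_D */6 -> active={job_A:*/5, job_D:*/6}
Op 8: unregister job_A -> active={job_D:*/6}
Op 9: register job_G */13 -> active={job_D:*/6, job_G:*/13}
Op 10: register job_B */16 -> active={job_B:*/16, job_D:*/6, job_G:*/13}
Op 11: unregister job_B -> active={job_D:*/6, job_G:*/13}
Op 12: register job_A */19 -> active={job_A:*/19, job_D:*/6, job_G:*/13}
  job_A: interval 19, next fire after T=146 is 152
  job_D: interval 6, next fire after T=146 is 150
  job_G: interval 13, next fire after T=146 is 156
Earliest fire time = 150 (job job_D)

Answer: 150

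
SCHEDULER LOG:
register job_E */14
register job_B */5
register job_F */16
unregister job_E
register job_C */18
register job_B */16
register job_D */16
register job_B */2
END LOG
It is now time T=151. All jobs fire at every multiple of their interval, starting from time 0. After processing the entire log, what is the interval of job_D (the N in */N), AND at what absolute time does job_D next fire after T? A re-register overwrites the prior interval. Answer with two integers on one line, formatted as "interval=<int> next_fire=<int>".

Answer: interval=16 next_fire=160

Derivation:
Op 1: register job_E */14 -> active={job_E:*/14}
Op 2: register job_B */5 -> active={job_B:*/5, job_E:*/14}
Op 3: register job_F */16 -> active={job_B:*/5, job_E:*/14, job_F:*/16}
Op 4: unregister job_E -> active={job_B:*/5, job_F:*/16}
Op 5: register job_C */18 -> active={job_B:*/5, job_C:*/18, job_F:*/16}
Op 6: register job_B */16 -> active={job_B:*/16, job_C:*/18, job_F:*/16}
Op 7: register job_D */16 -> active={job_B:*/16, job_C:*/18, job_D:*/16, job_F:*/16}
Op 8: register job_B */2 -> active={job_B:*/2, job_C:*/18, job_D:*/16, job_F:*/16}
Final interval of job_D = 16
Next fire of job_D after T=151: (151//16+1)*16 = 160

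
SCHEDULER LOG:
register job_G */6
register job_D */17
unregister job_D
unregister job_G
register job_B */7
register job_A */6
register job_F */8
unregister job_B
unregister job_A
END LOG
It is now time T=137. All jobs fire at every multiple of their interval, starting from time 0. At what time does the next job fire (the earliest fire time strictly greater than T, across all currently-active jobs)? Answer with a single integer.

Answer: 144

Derivation:
Op 1: register job_G */6 -> active={job_G:*/6}
Op 2: register job_D */17 -> active={job_D:*/17, job_G:*/6}
Op 3: unregister job_D -> active={job_G:*/6}
Op 4: unregister job_G -> active={}
Op 5: register job_B */7 -> active={job_B:*/7}
Op 6: register job_A */6 -> active={job_A:*/6, job_B:*/7}
Op 7: register job_F */8 -> active={job_A:*/6, job_B:*/7, job_F:*/8}
Op 8: unregister job_B -> active={job_A:*/6, job_F:*/8}
Op 9: unregister job_A -> active={job_F:*/8}
  job_F: interval 8, next fire after T=137 is 144
Earliest fire time = 144 (job job_F)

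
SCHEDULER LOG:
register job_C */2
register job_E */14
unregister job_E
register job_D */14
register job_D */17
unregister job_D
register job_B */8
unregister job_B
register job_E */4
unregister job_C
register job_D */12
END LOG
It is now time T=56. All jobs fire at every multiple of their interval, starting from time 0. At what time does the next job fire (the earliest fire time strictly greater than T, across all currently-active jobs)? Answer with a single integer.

Answer: 60

Derivation:
Op 1: register job_C */2 -> active={job_C:*/2}
Op 2: register job_E */14 -> active={job_C:*/2, job_E:*/14}
Op 3: unregister job_E -> active={job_C:*/2}
Op 4: register job_D */14 -> active={job_C:*/2, job_D:*/14}
Op 5: register job_D */17 -> active={job_C:*/2, job_D:*/17}
Op 6: unregister job_D -> active={job_C:*/2}
Op 7: register job_B */8 -> active={job_B:*/8, job_C:*/2}
Op 8: unregister job_B -> active={job_C:*/2}
Op 9: register job_E */4 -> active={job_C:*/2, job_E:*/4}
Op 10: unregister job_C -> active={job_E:*/4}
Op 11: register job_D */12 -> active={job_D:*/12, job_E:*/4}
  job_D: interval 12, next fire after T=56 is 60
  job_E: interval 4, next fire after T=56 is 60
Earliest fire time = 60 (job job_D)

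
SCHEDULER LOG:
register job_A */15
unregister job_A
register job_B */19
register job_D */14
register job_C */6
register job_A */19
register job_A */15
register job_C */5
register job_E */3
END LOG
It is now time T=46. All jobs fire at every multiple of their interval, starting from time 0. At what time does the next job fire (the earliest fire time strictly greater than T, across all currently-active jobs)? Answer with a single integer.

Op 1: register job_A */15 -> active={job_A:*/15}
Op 2: unregister job_A -> active={}
Op 3: register job_B */19 -> active={job_B:*/19}
Op 4: register job_D */14 -> active={job_B:*/19, job_D:*/14}
Op 5: register job_C */6 -> active={job_B:*/19, job_C:*/6, job_D:*/14}
Op 6: register job_A */19 -> active={job_A:*/19, job_B:*/19, job_C:*/6, job_D:*/14}
Op 7: register job_A */15 -> active={job_A:*/15, job_B:*/19, job_C:*/6, job_D:*/14}
Op 8: register job_C */5 -> active={job_A:*/15, job_B:*/19, job_C:*/5, job_D:*/14}
Op 9: register job_E */3 -> active={job_A:*/15, job_B:*/19, job_C:*/5, job_D:*/14, job_E:*/3}
  job_A: interval 15, next fire after T=46 is 60
  job_B: interval 19, next fire after T=46 is 57
  job_C: interval 5, next fire after T=46 is 50
  job_D: interval 14, next fire after T=46 is 56
  job_E: interval 3, next fire after T=46 is 48
Earliest fire time = 48 (job job_E)

Answer: 48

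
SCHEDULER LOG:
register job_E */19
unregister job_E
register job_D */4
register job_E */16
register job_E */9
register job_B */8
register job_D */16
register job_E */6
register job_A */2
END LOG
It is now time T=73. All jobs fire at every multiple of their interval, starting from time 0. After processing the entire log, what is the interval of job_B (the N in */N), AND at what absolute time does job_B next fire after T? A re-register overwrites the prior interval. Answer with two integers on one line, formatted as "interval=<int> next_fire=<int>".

Answer: interval=8 next_fire=80

Derivation:
Op 1: register job_E */19 -> active={job_E:*/19}
Op 2: unregister job_E -> active={}
Op 3: register job_D */4 -> active={job_D:*/4}
Op 4: register job_E */16 -> active={job_D:*/4, job_E:*/16}
Op 5: register job_E */9 -> active={job_D:*/4, job_E:*/9}
Op 6: register job_B */8 -> active={job_B:*/8, job_D:*/4, job_E:*/9}
Op 7: register job_D */16 -> active={job_B:*/8, job_D:*/16, job_E:*/9}
Op 8: register job_E */6 -> active={job_B:*/8, job_D:*/16, job_E:*/6}
Op 9: register job_A */2 -> active={job_A:*/2, job_B:*/8, job_D:*/16, job_E:*/6}
Final interval of job_B = 8
Next fire of job_B after T=73: (73//8+1)*8 = 80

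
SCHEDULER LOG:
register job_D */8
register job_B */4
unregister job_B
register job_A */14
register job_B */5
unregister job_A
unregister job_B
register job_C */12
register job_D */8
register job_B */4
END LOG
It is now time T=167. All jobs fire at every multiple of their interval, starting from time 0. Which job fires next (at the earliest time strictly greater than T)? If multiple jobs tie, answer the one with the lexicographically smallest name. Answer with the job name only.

Op 1: register job_D */8 -> active={job_D:*/8}
Op 2: register job_B */4 -> active={job_B:*/4, job_D:*/8}
Op 3: unregister job_B -> active={job_D:*/8}
Op 4: register job_A */14 -> active={job_A:*/14, job_D:*/8}
Op 5: register job_B */5 -> active={job_A:*/14, job_B:*/5, job_D:*/8}
Op 6: unregister job_A -> active={job_B:*/5, job_D:*/8}
Op 7: unregister job_B -> active={job_D:*/8}
Op 8: register job_C */12 -> active={job_C:*/12, job_D:*/8}
Op 9: register job_D */8 -> active={job_C:*/12, job_D:*/8}
Op 10: register job_B */4 -> active={job_B:*/4, job_C:*/12, job_D:*/8}
  job_B: interval 4, next fire after T=167 is 168
  job_C: interval 12, next fire after T=167 is 168
  job_D: interval 8, next fire after T=167 is 168
Earliest = 168, winner (lex tiebreak) = job_B

Answer: job_B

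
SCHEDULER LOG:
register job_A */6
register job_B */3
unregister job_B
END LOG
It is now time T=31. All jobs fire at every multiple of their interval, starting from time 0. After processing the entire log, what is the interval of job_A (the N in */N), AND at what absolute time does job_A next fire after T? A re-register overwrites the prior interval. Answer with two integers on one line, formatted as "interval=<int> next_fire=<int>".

Op 1: register job_A */6 -> active={job_A:*/6}
Op 2: register job_B */3 -> active={job_A:*/6, job_B:*/3}
Op 3: unregister job_B -> active={job_A:*/6}
Final interval of job_A = 6
Next fire of job_A after T=31: (31//6+1)*6 = 36

Answer: interval=6 next_fire=36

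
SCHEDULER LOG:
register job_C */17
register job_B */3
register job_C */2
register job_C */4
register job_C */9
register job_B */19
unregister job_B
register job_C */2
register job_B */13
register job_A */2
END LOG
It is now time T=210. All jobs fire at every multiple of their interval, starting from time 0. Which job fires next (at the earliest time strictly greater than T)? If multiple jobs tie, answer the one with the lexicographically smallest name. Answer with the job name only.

Op 1: register job_C */17 -> active={job_C:*/17}
Op 2: register job_B */3 -> active={job_B:*/3, job_C:*/17}
Op 3: register job_C */2 -> active={job_B:*/3, job_C:*/2}
Op 4: register job_C */4 -> active={job_B:*/3, job_C:*/4}
Op 5: register job_C */9 -> active={job_B:*/3, job_C:*/9}
Op 6: register job_B */19 -> active={job_B:*/19, job_C:*/9}
Op 7: unregister job_B -> active={job_C:*/9}
Op 8: register job_C */2 -> active={job_C:*/2}
Op 9: register job_B */13 -> active={job_B:*/13, job_C:*/2}
Op 10: register job_A */2 -> active={job_A:*/2, job_B:*/13, job_C:*/2}
  job_A: interval 2, next fire after T=210 is 212
  job_B: interval 13, next fire after T=210 is 221
  job_C: interval 2, next fire after T=210 is 212
Earliest = 212, winner (lex tiebreak) = job_A

Answer: job_A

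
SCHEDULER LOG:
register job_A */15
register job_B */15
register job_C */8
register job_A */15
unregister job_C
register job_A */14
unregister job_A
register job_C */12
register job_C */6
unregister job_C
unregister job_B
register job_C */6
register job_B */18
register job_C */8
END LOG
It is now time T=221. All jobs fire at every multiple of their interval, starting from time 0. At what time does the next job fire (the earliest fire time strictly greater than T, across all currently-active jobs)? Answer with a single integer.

Answer: 224

Derivation:
Op 1: register job_A */15 -> active={job_A:*/15}
Op 2: register job_B */15 -> active={job_A:*/15, job_B:*/15}
Op 3: register job_C */8 -> active={job_A:*/15, job_B:*/15, job_C:*/8}
Op 4: register job_A */15 -> active={job_A:*/15, job_B:*/15, job_C:*/8}
Op 5: unregister job_C -> active={job_A:*/15, job_B:*/15}
Op 6: register job_A */14 -> active={job_A:*/14, job_B:*/15}
Op 7: unregister job_A -> active={job_B:*/15}
Op 8: register job_C */12 -> active={job_B:*/15, job_C:*/12}
Op 9: register job_C */6 -> active={job_B:*/15, job_C:*/6}
Op 10: unregister job_C -> active={job_B:*/15}
Op 11: unregister job_B -> active={}
Op 12: register job_C */6 -> active={job_C:*/6}
Op 13: register job_B */18 -> active={job_B:*/18, job_C:*/6}
Op 14: register job_C */8 -> active={job_B:*/18, job_C:*/8}
  job_B: interval 18, next fire after T=221 is 234
  job_C: interval 8, next fire after T=221 is 224
Earliest fire time = 224 (job job_C)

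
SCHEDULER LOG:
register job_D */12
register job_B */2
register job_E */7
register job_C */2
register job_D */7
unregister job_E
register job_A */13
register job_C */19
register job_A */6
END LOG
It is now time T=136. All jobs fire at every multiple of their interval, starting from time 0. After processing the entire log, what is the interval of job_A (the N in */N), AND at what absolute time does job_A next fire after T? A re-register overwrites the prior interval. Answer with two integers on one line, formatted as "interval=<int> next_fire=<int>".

Answer: interval=6 next_fire=138

Derivation:
Op 1: register job_D */12 -> active={job_D:*/12}
Op 2: register job_B */2 -> active={job_B:*/2, job_D:*/12}
Op 3: register job_E */7 -> active={job_B:*/2, job_D:*/12, job_E:*/7}
Op 4: register job_C */2 -> active={job_B:*/2, job_C:*/2, job_D:*/12, job_E:*/7}
Op 5: register job_D */7 -> active={job_B:*/2, job_C:*/2, job_D:*/7, job_E:*/7}
Op 6: unregister job_E -> active={job_B:*/2, job_C:*/2, job_D:*/7}
Op 7: register job_A */13 -> active={job_A:*/13, job_B:*/2, job_C:*/2, job_D:*/7}
Op 8: register job_C */19 -> active={job_A:*/13, job_B:*/2, job_C:*/19, job_D:*/7}
Op 9: register job_A */6 -> active={job_A:*/6, job_B:*/2, job_C:*/19, job_D:*/7}
Final interval of job_A = 6
Next fire of job_A after T=136: (136//6+1)*6 = 138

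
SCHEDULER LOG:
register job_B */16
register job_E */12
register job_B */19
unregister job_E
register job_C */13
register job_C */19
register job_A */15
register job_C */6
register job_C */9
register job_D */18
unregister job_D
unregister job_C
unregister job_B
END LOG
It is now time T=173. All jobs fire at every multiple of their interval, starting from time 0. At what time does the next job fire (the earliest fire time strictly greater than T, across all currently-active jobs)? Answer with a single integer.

Answer: 180

Derivation:
Op 1: register job_B */16 -> active={job_B:*/16}
Op 2: register job_E */12 -> active={job_B:*/16, job_E:*/12}
Op 3: register job_B */19 -> active={job_B:*/19, job_E:*/12}
Op 4: unregister job_E -> active={job_B:*/19}
Op 5: register job_C */13 -> active={job_B:*/19, job_C:*/13}
Op 6: register job_C */19 -> active={job_B:*/19, job_C:*/19}
Op 7: register job_A */15 -> active={job_A:*/15, job_B:*/19, job_C:*/19}
Op 8: register job_C */6 -> active={job_A:*/15, job_B:*/19, job_C:*/6}
Op 9: register job_C */9 -> active={job_A:*/15, job_B:*/19, job_C:*/9}
Op 10: register job_D */18 -> active={job_A:*/15, job_B:*/19, job_C:*/9, job_D:*/18}
Op 11: unregister job_D -> active={job_A:*/15, job_B:*/19, job_C:*/9}
Op 12: unregister job_C -> active={job_A:*/15, job_B:*/19}
Op 13: unregister job_B -> active={job_A:*/15}
  job_A: interval 15, next fire after T=173 is 180
Earliest fire time = 180 (job job_A)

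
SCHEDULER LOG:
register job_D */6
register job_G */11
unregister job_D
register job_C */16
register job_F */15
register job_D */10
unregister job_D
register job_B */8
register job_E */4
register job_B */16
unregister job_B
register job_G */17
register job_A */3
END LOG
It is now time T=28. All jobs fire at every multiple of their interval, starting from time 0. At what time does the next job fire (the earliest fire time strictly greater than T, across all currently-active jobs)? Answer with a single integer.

Op 1: register job_D */6 -> active={job_D:*/6}
Op 2: register job_G */11 -> active={job_D:*/6, job_G:*/11}
Op 3: unregister job_D -> active={job_G:*/11}
Op 4: register job_C */16 -> active={job_C:*/16, job_G:*/11}
Op 5: register job_F */15 -> active={job_C:*/16, job_F:*/15, job_G:*/11}
Op 6: register job_D */10 -> active={job_C:*/16, job_D:*/10, job_F:*/15, job_G:*/11}
Op 7: unregister job_D -> active={job_C:*/16, job_F:*/15, job_G:*/11}
Op 8: register job_B */8 -> active={job_B:*/8, job_C:*/16, job_F:*/15, job_G:*/11}
Op 9: register job_E */4 -> active={job_B:*/8, job_C:*/16, job_E:*/4, job_F:*/15, job_G:*/11}
Op 10: register job_B */16 -> active={job_B:*/16, job_C:*/16, job_E:*/4, job_F:*/15, job_G:*/11}
Op 11: unregister job_B -> active={job_C:*/16, job_E:*/4, job_F:*/15, job_G:*/11}
Op 12: register job_G */17 -> active={job_C:*/16, job_E:*/4, job_F:*/15, job_G:*/17}
Op 13: register job_A */3 -> active={job_A:*/3, job_C:*/16, job_E:*/4, job_F:*/15, job_G:*/17}
  job_A: interval 3, next fire after T=28 is 30
  job_C: interval 16, next fire after T=28 is 32
  job_E: interval 4, next fire after T=28 is 32
  job_F: interval 15, next fire after T=28 is 30
  job_G: interval 17, next fire after T=28 is 34
Earliest fire time = 30 (job job_A)

Answer: 30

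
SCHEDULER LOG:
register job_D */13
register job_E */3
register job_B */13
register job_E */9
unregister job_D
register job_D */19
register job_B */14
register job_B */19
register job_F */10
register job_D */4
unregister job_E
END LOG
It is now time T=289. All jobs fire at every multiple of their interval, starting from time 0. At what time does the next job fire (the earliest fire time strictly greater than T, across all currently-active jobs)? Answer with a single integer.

Op 1: register job_D */13 -> active={job_D:*/13}
Op 2: register job_E */3 -> active={job_D:*/13, job_E:*/3}
Op 3: register job_B */13 -> active={job_B:*/13, job_D:*/13, job_E:*/3}
Op 4: register job_E */9 -> active={job_B:*/13, job_D:*/13, job_E:*/9}
Op 5: unregister job_D -> active={job_B:*/13, job_E:*/9}
Op 6: register job_D */19 -> active={job_B:*/13, job_D:*/19, job_E:*/9}
Op 7: register job_B */14 -> active={job_B:*/14, job_D:*/19, job_E:*/9}
Op 8: register job_B */19 -> active={job_B:*/19, job_D:*/19, job_E:*/9}
Op 9: register job_F */10 -> active={job_B:*/19, job_D:*/19, job_E:*/9, job_F:*/10}
Op 10: register job_D */4 -> active={job_B:*/19, job_D:*/4, job_E:*/9, job_F:*/10}
Op 11: unregister job_E -> active={job_B:*/19, job_D:*/4, job_F:*/10}
  job_B: interval 19, next fire after T=289 is 304
  job_D: interval 4, next fire after T=289 is 292
  job_F: interval 10, next fire after T=289 is 290
Earliest fire time = 290 (job job_F)

Answer: 290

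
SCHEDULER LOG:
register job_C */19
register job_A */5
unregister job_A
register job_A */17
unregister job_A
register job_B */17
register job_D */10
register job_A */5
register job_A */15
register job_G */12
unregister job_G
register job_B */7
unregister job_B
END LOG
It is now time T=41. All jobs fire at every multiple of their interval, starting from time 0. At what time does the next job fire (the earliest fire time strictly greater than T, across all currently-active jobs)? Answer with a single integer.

Op 1: register job_C */19 -> active={job_C:*/19}
Op 2: register job_A */5 -> active={job_A:*/5, job_C:*/19}
Op 3: unregister job_A -> active={job_C:*/19}
Op 4: register job_A */17 -> active={job_A:*/17, job_C:*/19}
Op 5: unregister job_A -> active={job_C:*/19}
Op 6: register job_B */17 -> active={job_B:*/17, job_C:*/19}
Op 7: register job_D */10 -> active={job_B:*/17, job_C:*/19, job_D:*/10}
Op 8: register job_A */5 -> active={job_A:*/5, job_B:*/17, job_C:*/19, job_D:*/10}
Op 9: register job_A */15 -> active={job_A:*/15, job_B:*/17, job_C:*/19, job_D:*/10}
Op 10: register job_G */12 -> active={job_A:*/15, job_B:*/17, job_C:*/19, job_D:*/10, job_G:*/12}
Op 11: unregister job_G -> active={job_A:*/15, job_B:*/17, job_C:*/19, job_D:*/10}
Op 12: register job_B */7 -> active={job_A:*/15, job_B:*/7, job_C:*/19, job_D:*/10}
Op 13: unregister job_B -> active={job_A:*/15, job_C:*/19, job_D:*/10}
  job_A: interval 15, next fire after T=41 is 45
  job_C: interval 19, next fire after T=41 is 57
  job_D: interval 10, next fire after T=41 is 50
Earliest fire time = 45 (job job_A)

Answer: 45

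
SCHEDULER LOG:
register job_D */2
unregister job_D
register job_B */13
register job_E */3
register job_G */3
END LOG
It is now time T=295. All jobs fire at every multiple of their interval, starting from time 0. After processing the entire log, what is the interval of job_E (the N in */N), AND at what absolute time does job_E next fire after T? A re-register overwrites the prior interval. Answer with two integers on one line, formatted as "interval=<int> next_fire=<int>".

Op 1: register job_D */2 -> active={job_D:*/2}
Op 2: unregister job_D -> active={}
Op 3: register job_B */13 -> active={job_B:*/13}
Op 4: register job_E */3 -> active={job_B:*/13, job_E:*/3}
Op 5: register job_G */3 -> active={job_B:*/13, job_E:*/3, job_G:*/3}
Final interval of job_E = 3
Next fire of job_E after T=295: (295//3+1)*3 = 297

Answer: interval=3 next_fire=297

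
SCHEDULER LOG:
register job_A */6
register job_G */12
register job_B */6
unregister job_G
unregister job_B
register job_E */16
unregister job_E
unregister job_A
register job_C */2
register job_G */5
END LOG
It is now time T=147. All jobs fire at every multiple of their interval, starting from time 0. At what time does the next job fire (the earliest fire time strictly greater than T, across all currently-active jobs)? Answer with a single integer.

Op 1: register job_A */6 -> active={job_A:*/6}
Op 2: register job_G */12 -> active={job_A:*/6, job_G:*/12}
Op 3: register job_B */6 -> active={job_A:*/6, job_B:*/6, job_G:*/12}
Op 4: unregister job_G -> active={job_A:*/6, job_B:*/6}
Op 5: unregister job_B -> active={job_A:*/6}
Op 6: register job_E */16 -> active={job_A:*/6, job_E:*/16}
Op 7: unregister job_E -> active={job_A:*/6}
Op 8: unregister job_A -> active={}
Op 9: register job_C */2 -> active={job_C:*/2}
Op 10: register job_G */5 -> active={job_C:*/2, job_G:*/5}
  job_C: interval 2, next fire after T=147 is 148
  job_G: interval 5, next fire after T=147 is 150
Earliest fire time = 148 (job job_C)

Answer: 148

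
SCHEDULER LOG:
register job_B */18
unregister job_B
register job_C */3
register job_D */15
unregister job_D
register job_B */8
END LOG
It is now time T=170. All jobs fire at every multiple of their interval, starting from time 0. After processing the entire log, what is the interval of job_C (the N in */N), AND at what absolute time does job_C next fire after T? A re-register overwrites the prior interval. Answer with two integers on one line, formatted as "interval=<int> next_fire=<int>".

Op 1: register job_B */18 -> active={job_B:*/18}
Op 2: unregister job_B -> active={}
Op 3: register job_C */3 -> active={job_C:*/3}
Op 4: register job_D */15 -> active={job_C:*/3, job_D:*/15}
Op 5: unregister job_D -> active={job_C:*/3}
Op 6: register job_B */8 -> active={job_B:*/8, job_C:*/3}
Final interval of job_C = 3
Next fire of job_C after T=170: (170//3+1)*3 = 171

Answer: interval=3 next_fire=171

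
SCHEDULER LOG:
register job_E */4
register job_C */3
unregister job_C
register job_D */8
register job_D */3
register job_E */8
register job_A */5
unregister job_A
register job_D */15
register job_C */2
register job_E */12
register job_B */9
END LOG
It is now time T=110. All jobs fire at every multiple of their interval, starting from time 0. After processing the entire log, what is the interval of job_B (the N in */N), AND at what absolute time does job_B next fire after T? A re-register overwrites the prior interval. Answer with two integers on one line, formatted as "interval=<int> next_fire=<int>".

Answer: interval=9 next_fire=117

Derivation:
Op 1: register job_E */4 -> active={job_E:*/4}
Op 2: register job_C */3 -> active={job_C:*/3, job_E:*/4}
Op 3: unregister job_C -> active={job_E:*/4}
Op 4: register job_D */8 -> active={job_D:*/8, job_E:*/4}
Op 5: register job_D */3 -> active={job_D:*/3, job_E:*/4}
Op 6: register job_E */8 -> active={job_D:*/3, job_E:*/8}
Op 7: register job_A */5 -> active={job_A:*/5, job_D:*/3, job_E:*/8}
Op 8: unregister job_A -> active={job_D:*/3, job_E:*/8}
Op 9: register job_D */15 -> active={job_D:*/15, job_E:*/8}
Op 10: register job_C */2 -> active={job_C:*/2, job_D:*/15, job_E:*/8}
Op 11: register job_E */12 -> active={job_C:*/2, job_D:*/15, job_E:*/12}
Op 12: register job_B */9 -> active={job_B:*/9, job_C:*/2, job_D:*/15, job_E:*/12}
Final interval of job_B = 9
Next fire of job_B after T=110: (110//9+1)*9 = 117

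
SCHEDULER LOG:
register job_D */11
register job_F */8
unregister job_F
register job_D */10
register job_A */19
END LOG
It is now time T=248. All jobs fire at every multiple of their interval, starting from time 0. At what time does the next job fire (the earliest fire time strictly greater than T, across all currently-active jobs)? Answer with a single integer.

Answer: 250

Derivation:
Op 1: register job_D */11 -> active={job_D:*/11}
Op 2: register job_F */8 -> active={job_D:*/11, job_F:*/8}
Op 3: unregister job_F -> active={job_D:*/11}
Op 4: register job_D */10 -> active={job_D:*/10}
Op 5: register job_A */19 -> active={job_A:*/19, job_D:*/10}
  job_A: interval 19, next fire after T=248 is 266
  job_D: interval 10, next fire after T=248 is 250
Earliest fire time = 250 (job job_D)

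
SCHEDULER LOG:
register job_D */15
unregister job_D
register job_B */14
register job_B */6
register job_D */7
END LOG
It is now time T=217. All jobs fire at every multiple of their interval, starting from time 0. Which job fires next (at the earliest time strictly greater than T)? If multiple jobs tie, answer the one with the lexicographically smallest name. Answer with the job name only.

Op 1: register job_D */15 -> active={job_D:*/15}
Op 2: unregister job_D -> active={}
Op 3: register job_B */14 -> active={job_B:*/14}
Op 4: register job_B */6 -> active={job_B:*/6}
Op 5: register job_D */7 -> active={job_B:*/6, job_D:*/7}
  job_B: interval 6, next fire after T=217 is 222
  job_D: interval 7, next fire after T=217 is 224
Earliest = 222, winner (lex tiebreak) = job_B

Answer: job_B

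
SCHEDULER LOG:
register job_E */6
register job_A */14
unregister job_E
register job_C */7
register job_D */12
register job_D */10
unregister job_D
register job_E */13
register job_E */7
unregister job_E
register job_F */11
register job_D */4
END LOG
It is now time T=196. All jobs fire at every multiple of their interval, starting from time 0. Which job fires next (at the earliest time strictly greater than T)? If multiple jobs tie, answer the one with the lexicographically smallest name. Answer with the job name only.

Answer: job_F

Derivation:
Op 1: register job_E */6 -> active={job_E:*/6}
Op 2: register job_A */14 -> active={job_A:*/14, job_E:*/6}
Op 3: unregister job_E -> active={job_A:*/14}
Op 4: register job_C */7 -> active={job_A:*/14, job_C:*/7}
Op 5: register job_D */12 -> active={job_A:*/14, job_C:*/7, job_D:*/12}
Op 6: register job_D */10 -> active={job_A:*/14, job_C:*/7, job_D:*/10}
Op 7: unregister job_D -> active={job_A:*/14, job_C:*/7}
Op 8: register job_E */13 -> active={job_A:*/14, job_C:*/7, job_E:*/13}
Op 9: register job_E */7 -> active={job_A:*/14, job_C:*/7, job_E:*/7}
Op 10: unregister job_E -> active={job_A:*/14, job_C:*/7}
Op 11: register job_F */11 -> active={job_A:*/14, job_C:*/7, job_F:*/11}
Op 12: register job_D */4 -> active={job_A:*/14, job_C:*/7, job_D:*/4, job_F:*/11}
  job_A: interval 14, next fire after T=196 is 210
  job_C: interval 7, next fire after T=196 is 203
  job_D: interval 4, next fire after T=196 is 200
  job_F: interval 11, next fire after T=196 is 198
Earliest = 198, winner (lex tiebreak) = job_F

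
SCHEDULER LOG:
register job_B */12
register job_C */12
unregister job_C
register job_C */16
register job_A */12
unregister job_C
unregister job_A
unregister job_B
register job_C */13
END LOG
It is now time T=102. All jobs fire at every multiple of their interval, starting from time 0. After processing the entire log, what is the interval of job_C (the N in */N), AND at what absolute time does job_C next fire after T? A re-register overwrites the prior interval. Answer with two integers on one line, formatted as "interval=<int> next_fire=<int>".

Op 1: register job_B */12 -> active={job_B:*/12}
Op 2: register job_C */12 -> active={job_B:*/12, job_C:*/12}
Op 3: unregister job_C -> active={job_B:*/12}
Op 4: register job_C */16 -> active={job_B:*/12, job_C:*/16}
Op 5: register job_A */12 -> active={job_A:*/12, job_B:*/12, job_C:*/16}
Op 6: unregister job_C -> active={job_A:*/12, job_B:*/12}
Op 7: unregister job_A -> active={job_B:*/12}
Op 8: unregister job_B -> active={}
Op 9: register job_C */13 -> active={job_C:*/13}
Final interval of job_C = 13
Next fire of job_C after T=102: (102//13+1)*13 = 104

Answer: interval=13 next_fire=104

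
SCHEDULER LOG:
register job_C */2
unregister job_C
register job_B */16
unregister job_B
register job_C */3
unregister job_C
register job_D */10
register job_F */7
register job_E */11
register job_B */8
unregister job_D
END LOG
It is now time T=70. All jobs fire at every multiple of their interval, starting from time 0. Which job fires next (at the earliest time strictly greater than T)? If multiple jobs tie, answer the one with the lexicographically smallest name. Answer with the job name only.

Answer: job_B

Derivation:
Op 1: register job_C */2 -> active={job_C:*/2}
Op 2: unregister job_C -> active={}
Op 3: register job_B */16 -> active={job_B:*/16}
Op 4: unregister job_B -> active={}
Op 5: register job_C */3 -> active={job_C:*/3}
Op 6: unregister job_C -> active={}
Op 7: register job_D */10 -> active={job_D:*/10}
Op 8: register job_F */7 -> active={job_D:*/10, job_F:*/7}
Op 9: register job_E */11 -> active={job_D:*/10, job_E:*/11, job_F:*/7}
Op 10: register job_B */8 -> active={job_B:*/8, job_D:*/10, job_E:*/11, job_F:*/7}
Op 11: unregister job_D -> active={job_B:*/8, job_E:*/11, job_F:*/7}
  job_B: interval 8, next fire after T=70 is 72
  job_E: interval 11, next fire after T=70 is 77
  job_F: interval 7, next fire after T=70 is 77
Earliest = 72, winner (lex tiebreak) = job_B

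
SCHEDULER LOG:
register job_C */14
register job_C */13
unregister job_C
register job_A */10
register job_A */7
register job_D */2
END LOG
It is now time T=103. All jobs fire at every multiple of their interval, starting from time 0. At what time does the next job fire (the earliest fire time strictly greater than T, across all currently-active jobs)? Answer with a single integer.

Op 1: register job_C */14 -> active={job_C:*/14}
Op 2: register job_C */13 -> active={job_C:*/13}
Op 3: unregister job_C -> active={}
Op 4: register job_A */10 -> active={job_A:*/10}
Op 5: register job_A */7 -> active={job_A:*/7}
Op 6: register job_D */2 -> active={job_A:*/7, job_D:*/2}
  job_A: interval 7, next fire after T=103 is 105
  job_D: interval 2, next fire after T=103 is 104
Earliest fire time = 104 (job job_D)

Answer: 104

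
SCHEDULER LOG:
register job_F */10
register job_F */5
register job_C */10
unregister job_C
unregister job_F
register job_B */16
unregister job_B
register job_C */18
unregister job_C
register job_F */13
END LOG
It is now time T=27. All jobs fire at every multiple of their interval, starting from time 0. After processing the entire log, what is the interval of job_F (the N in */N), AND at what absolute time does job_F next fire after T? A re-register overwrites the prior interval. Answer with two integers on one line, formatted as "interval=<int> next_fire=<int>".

Op 1: register job_F */10 -> active={job_F:*/10}
Op 2: register job_F */5 -> active={job_F:*/5}
Op 3: register job_C */10 -> active={job_C:*/10, job_F:*/5}
Op 4: unregister job_C -> active={job_F:*/5}
Op 5: unregister job_F -> active={}
Op 6: register job_B */16 -> active={job_B:*/16}
Op 7: unregister job_B -> active={}
Op 8: register job_C */18 -> active={job_C:*/18}
Op 9: unregister job_C -> active={}
Op 10: register job_F */13 -> active={job_F:*/13}
Final interval of job_F = 13
Next fire of job_F after T=27: (27//13+1)*13 = 39

Answer: interval=13 next_fire=39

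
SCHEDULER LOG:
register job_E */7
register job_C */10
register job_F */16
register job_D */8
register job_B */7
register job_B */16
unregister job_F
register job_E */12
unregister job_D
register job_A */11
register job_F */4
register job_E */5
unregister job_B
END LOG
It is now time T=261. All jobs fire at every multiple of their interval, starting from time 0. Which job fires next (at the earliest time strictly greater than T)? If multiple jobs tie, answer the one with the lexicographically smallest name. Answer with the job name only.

Op 1: register job_E */7 -> active={job_E:*/7}
Op 2: register job_C */10 -> active={job_C:*/10, job_E:*/7}
Op 3: register job_F */16 -> active={job_C:*/10, job_E:*/7, job_F:*/16}
Op 4: register job_D */8 -> active={job_C:*/10, job_D:*/8, job_E:*/7, job_F:*/16}
Op 5: register job_B */7 -> active={job_B:*/7, job_C:*/10, job_D:*/8, job_E:*/7, job_F:*/16}
Op 6: register job_B */16 -> active={job_B:*/16, job_C:*/10, job_D:*/8, job_E:*/7, job_F:*/16}
Op 7: unregister job_F -> active={job_B:*/16, job_C:*/10, job_D:*/8, job_E:*/7}
Op 8: register job_E */12 -> active={job_B:*/16, job_C:*/10, job_D:*/8, job_E:*/12}
Op 9: unregister job_D -> active={job_B:*/16, job_C:*/10, job_E:*/12}
Op 10: register job_A */11 -> active={job_A:*/11, job_B:*/16, job_C:*/10, job_E:*/12}
Op 11: register job_F */4 -> active={job_A:*/11, job_B:*/16, job_C:*/10, job_E:*/12, job_F:*/4}
Op 12: register job_E */5 -> active={job_A:*/11, job_B:*/16, job_C:*/10, job_E:*/5, job_F:*/4}
Op 13: unregister job_B -> active={job_A:*/11, job_C:*/10, job_E:*/5, job_F:*/4}
  job_A: interval 11, next fire after T=261 is 264
  job_C: interval 10, next fire after T=261 is 270
  job_E: interval 5, next fire after T=261 is 265
  job_F: interval 4, next fire after T=261 is 264
Earliest = 264, winner (lex tiebreak) = job_A

Answer: job_A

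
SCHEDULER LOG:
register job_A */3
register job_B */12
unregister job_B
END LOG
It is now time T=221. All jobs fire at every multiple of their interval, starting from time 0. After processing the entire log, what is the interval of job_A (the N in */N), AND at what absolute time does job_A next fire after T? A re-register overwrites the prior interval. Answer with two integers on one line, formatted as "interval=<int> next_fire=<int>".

Answer: interval=3 next_fire=222

Derivation:
Op 1: register job_A */3 -> active={job_A:*/3}
Op 2: register job_B */12 -> active={job_A:*/3, job_B:*/12}
Op 3: unregister job_B -> active={job_A:*/3}
Final interval of job_A = 3
Next fire of job_A after T=221: (221//3+1)*3 = 222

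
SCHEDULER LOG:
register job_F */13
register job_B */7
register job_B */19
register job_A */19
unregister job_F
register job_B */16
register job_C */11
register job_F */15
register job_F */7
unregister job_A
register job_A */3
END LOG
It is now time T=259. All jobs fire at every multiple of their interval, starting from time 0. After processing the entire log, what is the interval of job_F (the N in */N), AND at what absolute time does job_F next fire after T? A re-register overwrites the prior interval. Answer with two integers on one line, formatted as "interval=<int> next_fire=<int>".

Op 1: register job_F */13 -> active={job_F:*/13}
Op 2: register job_B */7 -> active={job_B:*/7, job_F:*/13}
Op 3: register job_B */19 -> active={job_B:*/19, job_F:*/13}
Op 4: register job_A */19 -> active={job_A:*/19, job_B:*/19, job_F:*/13}
Op 5: unregister job_F -> active={job_A:*/19, job_B:*/19}
Op 6: register job_B */16 -> active={job_A:*/19, job_B:*/16}
Op 7: register job_C */11 -> active={job_A:*/19, job_B:*/16, job_C:*/11}
Op 8: register job_F */15 -> active={job_A:*/19, job_B:*/16, job_C:*/11, job_F:*/15}
Op 9: register job_F */7 -> active={job_A:*/19, job_B:*/16, job_C:*/11, job_F:*/7}
Op 10: unregister job_A -> active={job_B:*/16, job_C:*/11, job_F:*/7}
Op 11: register job_A */3 -> active={job_A:*/3, job_B:*/16, job_C:*/11, job_F:*/7}
Final interval of job_F = 7
Next fire of job_F after T=259: (259//7+1)*7 = 266

Answer: interval=7 next_fire=266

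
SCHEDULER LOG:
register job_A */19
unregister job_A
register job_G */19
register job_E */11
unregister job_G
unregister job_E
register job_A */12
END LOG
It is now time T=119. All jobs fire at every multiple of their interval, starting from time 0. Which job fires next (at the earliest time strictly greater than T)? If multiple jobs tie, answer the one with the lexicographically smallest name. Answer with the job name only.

Answer: job_A

Derivation:
Op 1: register job_A */19 -> active={job_A:*/19}
Op 2: unregister job_A -> active={}
Op 3: register job_G */19 -> active={job_G:*/19}
Op 4: register job_E */11 -> active={job_E:*/11, job_G:*/19}
Op 5: unregister job_G -> active={job_E:*/11}
Op 6: unregister job_E -> active={}
Op 7: register job_A */12 -> active={job_A:*/12}
  job_A: interval 12, next fire after T=119 is 120
Earliest = 120, winner (lex tiebreak) = job_A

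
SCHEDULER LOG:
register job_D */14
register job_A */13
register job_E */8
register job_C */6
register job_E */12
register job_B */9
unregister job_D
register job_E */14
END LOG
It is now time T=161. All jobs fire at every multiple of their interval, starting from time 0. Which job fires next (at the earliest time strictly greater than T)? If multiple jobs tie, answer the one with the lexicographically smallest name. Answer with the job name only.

Answer: job_B

Derivation:
Op 1: register job_D */14 -> active={job_D:*/14}
Op 2: register job_A */13 -> active={job_A:*/13, job_D:*/14}
Op 3: register job_E */8 -> active={job_A:*/13, job_D:*/14, job_E:*/8}
Op 4: register job_C */6 -> active={job_A:*/13, job_C:*/6, job_D:*/14, job_E:*/8}
Op 5: register job_E */12 -> active={job_A:*/13, job_C:*/6, job_D:*/14, job_E:*/12}
Op 6: register job_B */9 -> active={job_A:*/13, job_B:*/9, job_C:*/6, job_D:*/14, job_E:*/12}
Op 7: unregister job_D -> active={job_A:*/13, job_B:*/9, job_C:*/6, job_E:*/12}
Op 8: register job_E */14 -> active={job_A:*/13, job_B:*/9, job_C:*/6, job_E:*/14}
  job_A: interval 13, next fire after T=161 is 169
  job_B: interval 9, next fire after T=161 is 162
  job_C: interval 6, next fire after T=161 is 162
  job_E: interval 14, next fire after T=161 is 168
Earliest = 162, winner (lex tiebreak) = job_B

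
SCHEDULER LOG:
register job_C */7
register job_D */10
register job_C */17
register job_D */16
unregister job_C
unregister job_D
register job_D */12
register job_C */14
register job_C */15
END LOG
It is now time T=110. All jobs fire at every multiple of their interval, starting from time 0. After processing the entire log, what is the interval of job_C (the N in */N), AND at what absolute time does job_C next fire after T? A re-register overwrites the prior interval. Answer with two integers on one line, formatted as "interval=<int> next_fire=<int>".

Op 1: register job_C */7 -> active={job_C:*/7}
Op 2: register job_D */10 -> active={job_C:*/7, job_D:*/10}
Op 3: register job_C */17 -> active={job_C:*/17, job_D:*/10}
Op 4: register job_D */16 -> active={job_C:*/17, job_D:*/16}
Op 5: unregister job_C -> active={job_D:*/16}
Op 6: unregister job_D -> active={}
Op 7: register job_D */12 -> active={job_D:*/12}
Op 8: register job_C */14 -> active={job_C:*/14, job_D:*/12}
Op 9: register job_C */15 -> active={job_C:*/15, job_D:*/12}
Final interval of job_C = 15
Next fire of job_C after T=110: (110//15+1)*15 = 120

Answer: interval=15 next_fire=120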